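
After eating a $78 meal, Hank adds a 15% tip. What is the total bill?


Calculate the tip:
15% of $78 = $11.70
Add tip to meal cost:
$78 + $11.70 = $89.70

$89.70


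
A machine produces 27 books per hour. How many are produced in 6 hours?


Production rate: 27 books per hour
Time: 6 hours
Total: 27 x 6 = 162 books

162 books


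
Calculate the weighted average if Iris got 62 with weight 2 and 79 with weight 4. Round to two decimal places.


Weighted sum:
2 x 62 + 4 x 79 = 440
Total weight:
2 + 4 = 6
Weighted average:
440 / 6 = 73.3333... ≈ 73.33

73.33


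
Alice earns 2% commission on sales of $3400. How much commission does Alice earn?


Convert rate to decimal:
2% = 0.02
Multiply by sales:
$3400 x 0.02 = $68

$68


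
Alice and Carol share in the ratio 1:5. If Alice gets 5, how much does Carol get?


Find the multiplier:
5 / 1 = 5
Apply to Carol's share:
5 x 5 = 25

25


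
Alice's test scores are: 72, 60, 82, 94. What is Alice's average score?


Add the scores:
72 + 60 + 82 + 94 = 308
Divide by the number of tests:
308 / 4 = 77

77


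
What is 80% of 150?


Convert percentage to decimal:
80% = 0.8
Multiply:
150 x 0.8 = 120

120


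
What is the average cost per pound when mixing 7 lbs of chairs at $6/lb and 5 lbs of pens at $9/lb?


Cost of chairs:
7 x $6 = $42
Cost of pens:
5 x $9 = $45
Total cost: $42 + $45 = $87
Total weight: 12 lbs
Average: $87 / 12 = $7.25/lb

$7.25/lb


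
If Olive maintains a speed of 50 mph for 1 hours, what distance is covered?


Use the formula: distance = speed x time
Speed = 50 mph, Time = 1 hours
50 x 1 = 50 miles

50 miles


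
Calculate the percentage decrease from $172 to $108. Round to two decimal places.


Find the absolute change:
|108 - 172| = 64
Divide by original and multiply by 100:
64 / 172 x 100 = 37.2093...% ≈ 37.21%

37.21%


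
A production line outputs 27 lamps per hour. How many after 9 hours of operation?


Production rate: 27 lamps per hour
Time: 9 hours
Total: 27 x 9 = 243 lamps

243 lamps


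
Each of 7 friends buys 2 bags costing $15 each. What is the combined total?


Cost per person:
2 x $15 = $30
Group total:
7 x $30 = $210

$210


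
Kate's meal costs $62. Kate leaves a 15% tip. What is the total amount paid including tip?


Calculate the tip:
15% of $62 = $9.30
Add tip to meal cost:
$62 + $9.30 = $71.30

$71.30


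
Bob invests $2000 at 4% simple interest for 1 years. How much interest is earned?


Use the formula I = P x R x T / 100
P x R x T = 2000 x 4 x 1 = 8000
I = 8000 / 100 = $80

$80


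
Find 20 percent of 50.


Convert percentage to decimal:
20% = 0.2
Multiply:
50 x 0.2 = 10

10


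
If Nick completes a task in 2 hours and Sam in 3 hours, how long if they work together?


Nick's rate: 1/2 of the job per hour
Sam's rate: 1/3 of the job per hour
Combined rate: 1/2 + 1/3 = 5/6 per hour
Time = 1 / (5/6) = 6/5 = 1.2 hours

1.2 hours


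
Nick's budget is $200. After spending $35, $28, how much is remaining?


Add up expenses:
$35 + $28 = $63
Subtract from budget:
$200 - $63 = $137

$137


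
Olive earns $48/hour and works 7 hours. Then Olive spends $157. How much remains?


Calculate earnings:
7 x $48 = $336
Subtract spending:
$336 - $157 = $179

$179


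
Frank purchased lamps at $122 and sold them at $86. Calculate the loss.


Selling price = $86
Cost price = $122
Loss = cost price - selling price:
Loss = $122 - $86 = $36

$36


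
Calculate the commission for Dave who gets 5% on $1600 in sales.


Convert rate to decimal:
5% = 0.05
Multiply by sales:
$1600 x 0.05 = $80

$80


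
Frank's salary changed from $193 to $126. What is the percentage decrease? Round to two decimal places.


Find the absolute change:
|126 - 193| = 67
Divide by original and multiply by 100:
67 / 193 x 100 = 34.7150...% ≈ 34.72%

34.72%


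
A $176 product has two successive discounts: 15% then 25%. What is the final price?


First discount:
15% of $176 = $26.40
Price after first discount:
$176 - $26.40 = $149.60
Second discount:
25% of $149.60 = $37.40
Final price:
$149.60 - $37.40 = $112.20

$112.20


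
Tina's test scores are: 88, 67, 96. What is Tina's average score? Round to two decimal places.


Add the scores:
88 + 67 + 96 = 251
Divide by the number of tests:
251 / 3 = 83.6666... ≈ 83.67

83.67


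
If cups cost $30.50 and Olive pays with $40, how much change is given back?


Start with the amount paid:
$40
Subtract the price:
$40 - $30.50 = $9.50

$9.50


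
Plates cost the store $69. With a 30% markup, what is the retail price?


Calculate the markup amount:
30% of $69 = $20.70
Add to cost:
$69 + $20.70 = $89.70

$89.70


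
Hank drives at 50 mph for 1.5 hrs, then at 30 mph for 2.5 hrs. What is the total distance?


Leg 1 distance:
50 x 1.5 = 75 miles
Leg 2 distance:
30 x 2.5 = 75 miles
Total distance:
75 + 75 = 150 miles

150 miles


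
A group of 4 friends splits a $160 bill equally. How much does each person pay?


Total bill: $160
Number of people: 4
Each pays: $160 / 4 = $40

$40


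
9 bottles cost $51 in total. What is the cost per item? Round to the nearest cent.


Total cost: $51
Number of items: 9
Unit price: $51 / 9 = $5.6666... ≈ $5.67

$5.67


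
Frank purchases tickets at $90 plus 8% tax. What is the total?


Calculate the tax:
8% of $90 = $7.20
Add tax to price:
$90 + $7.20 = $97.20

$97.20


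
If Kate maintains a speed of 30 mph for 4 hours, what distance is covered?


Use the formula: distance = speed x time
Speed = 30 mph, Time = 4 hours
30 x 4 = 120 miles

120 miles


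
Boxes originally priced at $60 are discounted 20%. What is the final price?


Calculate the discount amount:
20% of $60 = $12
Subtract from original:
$60 - $12 = $48

$48


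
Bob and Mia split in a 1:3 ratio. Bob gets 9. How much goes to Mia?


Find the multiplier:
9 / 1 = 9
Apply to Mia's share:
3 x 9 = 27

27


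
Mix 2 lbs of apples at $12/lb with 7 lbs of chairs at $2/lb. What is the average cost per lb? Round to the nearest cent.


Cost of apples:
2 x $12 = $24
Cost of chairs:
7 x $2 = $14
Total cost: $24 + $14 = $38
Total weight: 9 lbs
Average: $38 / 9 = $4.2222... ≈ $4.22/lb

$4.22/lb


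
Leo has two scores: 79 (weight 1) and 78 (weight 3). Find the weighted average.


Weighted sum:
1 x 79 + 3 x 78 = 313
Total weight:
1 + 3 = 4
Weighted average:
313 / 4 = 78.25

78.25


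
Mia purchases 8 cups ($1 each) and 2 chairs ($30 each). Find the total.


Cost of cups:
8 x $1 = $8
Cost of chairs:
2 x $30 = $60
Add both:
$8 + $60 = $68

$68


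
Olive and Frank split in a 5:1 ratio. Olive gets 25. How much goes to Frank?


Find the multiplier:
25 / 5 = 5
Apply to Frank's share:
1 x 5 = 5

5


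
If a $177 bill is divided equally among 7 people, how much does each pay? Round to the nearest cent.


Total bill: $177
Number of people: 7
Each pays: $177 / 7 = $25.2857... ≈ $25.29

$25.29


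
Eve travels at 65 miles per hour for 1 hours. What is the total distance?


Use the formula: distance = speed x time
Speed = 65 mph, Time = 1 hours
65 x 1 = 65 miles

65 miles


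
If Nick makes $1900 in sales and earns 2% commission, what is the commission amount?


Convert rate to decimal:
2% = 0.02
Multiply by sales:
$1900 x 0.02 = $38

$38


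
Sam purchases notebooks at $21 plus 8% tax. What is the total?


Calculate the tax:
8% of $21 = $1.68
Add tax to price:
$21 + $1.68 = $22.68

$22.68


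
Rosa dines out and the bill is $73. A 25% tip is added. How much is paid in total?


Calculate the tip:
25% of $73 = $18.25
Add tip to meal cost:
$73 + $18.25 = $91.25

$91.25


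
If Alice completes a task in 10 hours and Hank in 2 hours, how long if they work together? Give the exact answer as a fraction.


Alice's rate: 1/10 of the job per hour
Hank's rate: 1/2 of the job per hour
Combined rate: 1/10 + 1/2 = 3/5 per hour
Time = 1 / (3/5) = 5/3 hours (≈ 1.67 hours)

5/3 hours


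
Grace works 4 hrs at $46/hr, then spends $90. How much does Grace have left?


Calculate earnings:
4 x $46 = $184
Subtract spending:
$184 - $90 = $94

$94


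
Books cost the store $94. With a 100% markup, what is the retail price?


Calculate the markup amount:
100% of $94 = $94
Add to cost:
$94 + $94 = $188

$188


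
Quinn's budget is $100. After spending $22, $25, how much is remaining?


Add up expenses:
$22 + $25 = $47
Subtract from budget:
$100 - $47 = $53

$53


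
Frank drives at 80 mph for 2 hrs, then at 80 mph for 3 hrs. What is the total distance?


Leg 1 distance:
80 x 2 = 160 miles
Leg 2 distance:
80 x 3 = 240 miles
Total distance:
160 + 240 = 400 miles

400 miles


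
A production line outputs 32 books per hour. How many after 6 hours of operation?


Production rate: 32 books per hour
Time: 6 hours
Total: 32 x 6 = 192 books

192 books


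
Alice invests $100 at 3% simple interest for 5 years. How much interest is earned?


Use the formula I = P x R x T / 100
P x R x T = 100 x 3 x 5 = 1500
I = 1500 / 100 = $15

$15


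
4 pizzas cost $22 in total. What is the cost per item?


Total cost: $22
Number of items: 4
Unit price: $22 / 4 = $5.50

$5.50


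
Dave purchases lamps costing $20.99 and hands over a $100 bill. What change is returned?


Start with the amount paid:
$100
Subtract the price:
$100 - $20.99 = $79.01

$79.01


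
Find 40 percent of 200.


Convert percentage to decimal:
40% = 0.4
Multiply:
200 x 0.4 = 80

80


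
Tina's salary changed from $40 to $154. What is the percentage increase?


Find the absolute change:
|154 - 40| = 114
Divide by original and multiply by 100:
114 / 40 x 100 = 285%

285%


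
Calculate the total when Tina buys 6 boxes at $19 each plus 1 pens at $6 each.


Cost of boxes:
6 x $19 = $114
Cost of pens:
1 x $6 = $6
Add both:
$114 + $6 = $120

$120


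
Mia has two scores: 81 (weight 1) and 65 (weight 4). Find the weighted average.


Weighted sum:
1 x 81 + 4 x 65 = 341
Total weight:
1 + 4 = 5
Weighted average:
341 / 5 = 68.2

68.2


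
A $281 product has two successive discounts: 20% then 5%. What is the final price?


First discount:
20% of $281 = $56.20
Price after first discount:
$281 - $56.20 = $224.80
Second discount:
5% of $224.80 = $11.24
Final price:
$224.80 - $11.24 = $213.56

$213.56


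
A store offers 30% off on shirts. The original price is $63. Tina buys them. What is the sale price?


Calculate the discount amount:
30% of $63 = $18.90
Subtract from original:
$63 - $18.90 = $44.10

$44.10


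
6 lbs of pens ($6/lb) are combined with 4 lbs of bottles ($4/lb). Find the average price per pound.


Cost of pens:
6 x $6 = $36
Cost of bottles:
4 x $4 = $16
Total cost: $36 + $16 = $52
Total weight: 10 lbs
Average: $52 / 10 = $5.20/lb

$5.20/lb


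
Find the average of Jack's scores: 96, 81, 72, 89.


Add the scores:
96 + 81 + 72 + 89 = 338
Divide by the number of tests:
338 / 4 = 84.5

84.5


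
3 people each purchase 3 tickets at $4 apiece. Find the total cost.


Cost per person:
3 x $4 = $12
Group total:
3 x $12 = $36

$36


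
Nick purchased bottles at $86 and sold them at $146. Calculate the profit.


Selling price = $146
Cost price = $86
Profit = selling price - cost price:
Profit = $146 - $86 = $60

$60


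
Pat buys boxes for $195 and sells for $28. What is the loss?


Selling price = $28
Cost price = $195
Loss = cost price - selling price:
Loss = $195 - $28 = $167

$167


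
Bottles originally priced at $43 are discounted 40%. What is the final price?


Calculate the discount amount:
40% of $43 = $17.20
Subtract from original:
$43 - $17.20 = $25.80

$25.80


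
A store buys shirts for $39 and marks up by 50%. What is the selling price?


Calculate the markup amount:
50% of $39 = $19.50
Add to cost:
$39 + $19.50 = $58.50

$58.50


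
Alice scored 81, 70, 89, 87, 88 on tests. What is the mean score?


Add the scores:
81 + 70 + 89 + 87 + 88 = 415
Divide by the number of tests:
415 / 5 = 83

83


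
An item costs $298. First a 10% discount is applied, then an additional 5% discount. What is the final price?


First discount:
10% of $298 = $29.80
Price after first discount:
$298 - $29.80 = $268.20
Second discount:
5% of $268.20 = $13.41
Final price:
$268.20 - $13.41 = $254.79

$254.79


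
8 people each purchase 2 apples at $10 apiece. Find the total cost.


Cost per person:
2 x $10 = $20
Group total:
8 x $20 = $160

$160


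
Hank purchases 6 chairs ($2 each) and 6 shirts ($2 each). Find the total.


Cost of chairs:
6 x $2 = $12
Cost of shirts:
6 x $2 = $12
Add both:
$12 + $12 = $24

$24


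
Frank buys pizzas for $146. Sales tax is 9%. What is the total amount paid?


Calculate the tax:
9% of $146 = $13.14
Add tax to price:
$146 + $13.14 = $159.14

$159.14


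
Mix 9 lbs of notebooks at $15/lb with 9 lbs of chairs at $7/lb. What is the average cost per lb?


Cost of notebooks:
9 x $15 = $135
Cost of chairs:
9 x $7 = $63
Total cost: $135 + $63 = $198
Total weight: 18 lbs
Average: $198 / 18 = $11/lb

$11/lb


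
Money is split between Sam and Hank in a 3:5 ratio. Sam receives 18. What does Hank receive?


Find the multiplier:
18 / 3 = 6
Apply to Hank's share:
5 x 6 = 30

30


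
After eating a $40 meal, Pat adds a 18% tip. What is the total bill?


Calculate the tip:
18% of $40 = $7.20
Add tip to meal cost:
$40 + $7.20 = $47.20

$47.20


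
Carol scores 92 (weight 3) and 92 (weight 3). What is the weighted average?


Weighted sum:
3 x 92 + 3 x 92 = 552
Total weight:
3 + 3 = 6
Weighted average:
552 / 6 = 92

92


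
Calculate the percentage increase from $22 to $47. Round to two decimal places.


Find the absolute change:
|47 - 22| = 25
Divide by original and multiply by 100:
25 / 22 x 100 = 113.6363...% ≈ 113.64%

113.64%


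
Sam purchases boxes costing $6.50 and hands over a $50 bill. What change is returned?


Start with the amount paid:
$50
Subtract the price:
$50 - $6.50 = $43.50

$43.50


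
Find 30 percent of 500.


Convert percentage to decimal:
30% = 0.3
Multiply:
500 x 0.3 = 150

150


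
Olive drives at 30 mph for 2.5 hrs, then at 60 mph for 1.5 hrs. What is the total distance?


Leg 1 distance:
30 x 2.5 = 75 miles
Leg 2 distance:
60 x 1.5 = 90 miles
Total distance:
75 + 90 = 165 miles

165 miles


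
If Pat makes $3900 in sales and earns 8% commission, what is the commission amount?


Convert rate to decimal:
8% = 0.08
Multiply by sales:
$3900 x 0.08 = $312

$312


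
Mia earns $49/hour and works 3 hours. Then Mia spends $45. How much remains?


Calculate earnings:
3 x $49 = $147
Subtract spending:
$147 - $45 = $102

$102


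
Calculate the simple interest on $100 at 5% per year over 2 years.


Use the formula I = P x R x T / 100
P x R x T = 100 x 5 x 2 = 1000
I = 1000 / 100 = $10

$10


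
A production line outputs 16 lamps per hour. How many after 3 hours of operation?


Production rate: 16 lamps per hour
Time: 3 hours
Total: 16 x 3 = 48 lamps

48 lamps


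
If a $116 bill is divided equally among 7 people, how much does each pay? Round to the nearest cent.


Total bill: $116
Number of people: 7
Each pays: $116 / 7 = $16.5714... ≈ $16.57

$16.57


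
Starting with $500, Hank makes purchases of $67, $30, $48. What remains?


Add up expenses:
$67 + $30 + $48 = $145
Subtract from budget:
$500 - $145 = $355

$355


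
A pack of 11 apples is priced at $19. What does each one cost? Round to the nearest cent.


Total cost: $19
Number of items: 11
Unit price: $19 / 11 = $1.7272... ≈ $1.73

$1.73


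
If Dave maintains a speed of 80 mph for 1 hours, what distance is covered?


Use the formula: distance = speed x time
Speed = 80 mph, Time = 1 hours
80 x 1 = 80 miles

80 miles


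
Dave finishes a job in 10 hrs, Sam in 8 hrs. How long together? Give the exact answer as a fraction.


Dave's rate: 1/10 of the job per hour
Sam's rate: 1/8 of the job per hour
Combined rate: 1/10 + 1/8 = 9/40 per hour
Time = 1 / (9/40) = 40/9 hours (≈ 4.44 hours)

40/9 hours


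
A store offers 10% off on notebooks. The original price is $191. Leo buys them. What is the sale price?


Calculate the discount amount:
10% of $191 = $19.10
Subtract from original:
$191 - $19.10 = $171.90

$171.90


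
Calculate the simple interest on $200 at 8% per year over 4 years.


Use the formula I = P x R x T / 100
P x R x T = 200 x 8 x 4 = 6400
I = 6400 / 100 = $64

$64


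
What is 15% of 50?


Convert percentage to decimal:
15% = 0.15
Multiply:
50 x 0.15 = 7.5

7.5


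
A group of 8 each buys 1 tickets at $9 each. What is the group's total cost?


Cost per person:
1 x $9 = $9
Group total:
8 x $9 = $72

$72


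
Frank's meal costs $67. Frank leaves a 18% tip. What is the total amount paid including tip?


Calculate the tip:
18% of $67 = $12.06
Add tip to meal cost:
$67 + $12.06 = $79.06

$79.06


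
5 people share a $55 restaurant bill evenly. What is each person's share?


Total bill: $55
Number of people: 5
Each pays: $55 / 5 = $11

$11


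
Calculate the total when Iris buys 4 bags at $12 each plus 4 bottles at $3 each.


Cost of bags:
4 x $12 = $48
Cost of bottles:
4 x $3 = $12
Add both:
$48 + $12 = $60

$60


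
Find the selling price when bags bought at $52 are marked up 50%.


Calculate the markup amount:
50% of $52 = $26
Add to cost:
$52 + $26 = $78

$78


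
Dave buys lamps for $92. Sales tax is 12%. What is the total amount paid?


Calculate the tax:
12% of $92 = $11.04
Add tax to price:
$92 + $11.04 = $103.04

$103.04


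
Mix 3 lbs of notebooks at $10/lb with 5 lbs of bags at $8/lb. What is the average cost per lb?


Cost of notebooks:
3 x $10 = $30
Cost of bags:
5 x $8 = $40
Total cost: $30 + $40 = $70
Total weight: 8 lbs
Average: $70 / 8 = $8.75/lb

$8.75/lb


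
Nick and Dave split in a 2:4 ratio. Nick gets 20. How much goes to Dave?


Find the multiplier:
20 / 2 = 10
Apply to Dave's share:
4 x 10 = 40

40


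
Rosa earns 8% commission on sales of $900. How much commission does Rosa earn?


Convert rate to decimal:
8% = 0.08
Multiply by sales:
$900 x 0.08 = $72

$72


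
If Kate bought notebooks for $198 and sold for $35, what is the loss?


Selling price = $35
Cost price = $198
Loss = cost price - selling price:
Loss = $198 - $35 = $163

$163


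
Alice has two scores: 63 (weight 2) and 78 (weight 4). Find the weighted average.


Weighted sum:
2 x 63 + 4 x 78 = 438
Total weight:
2 + 4 = 6
Weighted average:
438 / 6 = 73

73


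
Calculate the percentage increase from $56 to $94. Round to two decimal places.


Find the absolute change:
|94 - 56| = 38
Divide by original and multiply by 100:
38 / 56 x 100 = 67.8571...% ≈ 67.86%

67.86%


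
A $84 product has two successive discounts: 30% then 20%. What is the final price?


First discount:
30% of $84 = $25.20
Price after first discount:
$84 - $25.20 = $58.80
Second discount:
20% of $58.80 = $11.76
Final price:
$58.80 - $11.76 = $47.04

$47.04


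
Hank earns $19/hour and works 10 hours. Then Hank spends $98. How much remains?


Calculate earnings:
10 x $19 = $190
Subtract spending:
$190 - $98 = $92

$92


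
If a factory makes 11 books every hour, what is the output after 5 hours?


Production rate: 11 books per hour
Time: 5 hours
Total: 11 x 5 = 55 books

55 books


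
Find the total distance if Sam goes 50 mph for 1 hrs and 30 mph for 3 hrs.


Leg 1 distance:
50 x 1 = 50 miles
Leg 2 distance:
30 x 3 = 90 miles
Total distance:
50 + 90 = 140 miles

140 miles


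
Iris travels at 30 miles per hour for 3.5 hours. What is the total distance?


Use the formula: distance = speed x time
Speed = 30 mph, Time = 3.5 hours
30 x 3.5 = 105 miles

105 miles


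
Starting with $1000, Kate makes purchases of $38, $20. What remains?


Add up expenses:
$38 + $20 = $58
Subtract from budget:
$1000 - $58 = $942

$942


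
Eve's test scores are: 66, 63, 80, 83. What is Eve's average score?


Add the scores:
66 + 63 + 80 + 83 = 292
Divide by the number of tests:
292 / 4 = 73

73


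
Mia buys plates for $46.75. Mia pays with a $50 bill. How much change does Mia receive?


Start with the amount paid:
$50
Subtract the price:
$50 - $46.75 = $3.25

$3.25


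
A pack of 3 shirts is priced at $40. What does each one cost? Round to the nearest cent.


Total cost: $40
Number of items: 3
Unit price: $40 / 3 = $13.3333... ≈ $13.33

$13.33


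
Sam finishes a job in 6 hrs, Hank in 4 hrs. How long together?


Sam's rate: 1/6 of the job per hour
Hank's rate: 1/4 of the job per hour
Combined rate: 1/6 + 1/4 = 5/12 per hour
Time = 1 / (5/12) = 12/5 = 2.4 hours

2.4 hours


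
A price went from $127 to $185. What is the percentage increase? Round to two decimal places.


Find the absolute change:
|185 - 127| = 58
Divide by original and multiply by 100:
58 / 127 x 100 = 45.6692...% ≈ 45.67%

45.67%


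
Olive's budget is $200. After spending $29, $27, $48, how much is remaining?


Add up expenses:
$29 + $27 + $48 = $104
Subtract from budget:
$200 - $104 = $96

$96


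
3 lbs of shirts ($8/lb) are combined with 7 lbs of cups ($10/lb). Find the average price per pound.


Cost of shirts:
3 x $8 = $24
Cost of cups:
7 x $10 = $70
Total cost: $24 + $70 = $94
Total weight: 10 lbs
Average: $94 / 10 = $9.40/lb

$9.40/lb


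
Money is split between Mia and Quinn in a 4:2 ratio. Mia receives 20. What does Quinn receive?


Find the multiplier:
20 / 4 = 5
Apply to Quinn's share:
2 x 5 = 10

10


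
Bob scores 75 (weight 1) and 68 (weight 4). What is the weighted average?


Weighted sum:
1 x 75 + 4 x 68 = 347
Total weight:
1 + 4 = 5
Weighted average:
347 / 5 = 69.4

69.4


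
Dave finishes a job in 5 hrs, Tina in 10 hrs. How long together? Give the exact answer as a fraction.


Dave's rate: 1/5 of the job per hour
Tina's rate: 1/10 of the job per hour
Combined rate: 1/5 + 1/10 = 3/10 per hour
Time = 1 / (3/10) = 10/3 hours (≈ 3.33 hours)

10/3 hours


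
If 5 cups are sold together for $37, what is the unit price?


Total cost: $37
Number of items: 5
Unit price: $37 / 5 = $7.40

$7.40


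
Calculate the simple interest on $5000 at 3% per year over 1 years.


Use the formula I = P x R x T / 100
P x R x T = 5000 x 3 x 1 = 15000
I = 15000 / 100 = $150

$150


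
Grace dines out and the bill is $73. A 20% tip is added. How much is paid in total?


Calculate the tip:
20% of $73 = $14.60
Add tip to meal cost:
$73 + $14.60 = $87.60

$87.60


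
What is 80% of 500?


Convert percentage to decimal:
80% = 0.8
Multiply:
500 x 0.8 = 400

400


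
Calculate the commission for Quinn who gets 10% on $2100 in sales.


Convert rate to decimal:
10% = 0.1
Multiply by sales:
$2100 x 0.1 = $210

$210


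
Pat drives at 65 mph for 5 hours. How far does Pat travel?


Use the formula: distance = speed x time
Speed = 65 mph, Time = 5 hours
65 x 5 = 325 miles

325 miles


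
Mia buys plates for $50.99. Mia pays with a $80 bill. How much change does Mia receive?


Start with the amount paid:
$80
Subtract the price:
$80 - $50.99 = $29.01

$29.01


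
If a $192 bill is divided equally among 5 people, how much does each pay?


Total bill: $192
Number of people: 5
Each pays: $192 / 5 = $38.40

$38.40


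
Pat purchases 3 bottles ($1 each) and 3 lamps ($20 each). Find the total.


Cost of bottles:
3 x $1 = $3
Cost of lamps:
3 x $20 = $60
Add both:
$3 + $60 = $63

$63


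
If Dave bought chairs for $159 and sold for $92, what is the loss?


Selling price = $92
Cost price = $159
Loss = cost price - selling price:
Loss = $159 - $92 = $67

$67


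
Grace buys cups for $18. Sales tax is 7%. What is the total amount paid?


Calculate the tax:
7% of $18 = $1.26
Add tax to price:
$18 + $1.26 = $19.26

$19.26


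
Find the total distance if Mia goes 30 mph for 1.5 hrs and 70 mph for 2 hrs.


Leg 1 distance:
30 x 1.5 = 45 miles
Leg 2 distance:
70 x 2 = 140 miles
Total distance:
45 + 140 = 185 miles

185 miles


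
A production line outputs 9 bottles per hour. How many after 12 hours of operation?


Production rate: 9 bottles per hour
Time: 12 hours
Total: 9 x 12 = 108 bottles

108 bottles


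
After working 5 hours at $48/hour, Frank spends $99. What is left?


Calculate earnings:
5 x $48 = $240
Subtract spending:
$240 - $99 = $141

$141


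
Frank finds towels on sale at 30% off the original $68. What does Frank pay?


Calculate the discount amount:
30% of $68 = $20.40
Subtract from original:
$68 - $20.40 = $47.60

$47.60


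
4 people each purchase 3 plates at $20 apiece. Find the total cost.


Cost per person:
3 x $20 = $60
Group total:
4 x $60 = $240

$240


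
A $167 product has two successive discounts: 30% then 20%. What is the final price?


First discount:
30% of $167 = $50.10
Price after first discount:
$167 - $50.10 = $116.90
Second discount:
20% of $116.90 = $23.38
Final price:
$116.90 - $23.38 = $93.52

$93.52


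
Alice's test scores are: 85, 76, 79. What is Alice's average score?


Add the scores:
85 + 76 + 79 = 240
Divide by the number of tests:
240 / 3 = 80

80


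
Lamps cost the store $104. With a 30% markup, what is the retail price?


Calculate the markup amount:
30% of $104 = $31.20
Add to cost:
$104 + $31.20 = $135.20

$135.20


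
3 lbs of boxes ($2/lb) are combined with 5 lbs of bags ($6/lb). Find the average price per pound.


Cost of boxes:
3 x $2 = $6
Cost of bags:
5 x $6 = $30
Total cost: $6 + $30 = $36
Total weight: 8 lbs
Average: $36 / 8 = $4.50/lb

$4.50/lb


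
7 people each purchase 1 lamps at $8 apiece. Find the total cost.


Cost per person:
1 x $8 = $8
Group total:
7 x $8 = $56

$56


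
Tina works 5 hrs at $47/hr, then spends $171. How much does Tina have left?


Calculate earnings:
5 x $47 = $235
Subtract spending:
$235 - $171 = $64

$64


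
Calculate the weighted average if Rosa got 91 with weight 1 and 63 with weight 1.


Weighted sum:
1 x 91 + 1 x 63 = 154
Total weight:
1 + 1 = 2
Weighted average:
154 / 2 = 77

77


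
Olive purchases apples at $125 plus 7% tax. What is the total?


Calculate the tax:
7% of $125 = $8.75
Add tax to price:
$125 + $8.75 = $133.75

$133.75


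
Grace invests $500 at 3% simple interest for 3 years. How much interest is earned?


Use the formula I = P x R x T / 100
P x R x T = 500 x 3 x 3 = 4500
I = 4500 / 100 = $45

$45


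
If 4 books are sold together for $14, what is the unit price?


Total cost: $14
Number of items: 4
Unit price: $14 / 4 = $3.50

$3.50


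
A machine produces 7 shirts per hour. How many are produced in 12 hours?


Production rate: 7 shirts per hour
Time: 12 hours
Total: 7 x 12 = 84 shirts

84 shirts


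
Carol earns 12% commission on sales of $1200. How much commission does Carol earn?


Convert rate to decimal:
12% = 0.12
Multiply by sales:
$1200 x 0.12 = $144

$144


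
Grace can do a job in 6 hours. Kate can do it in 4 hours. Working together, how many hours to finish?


Grace's rate: 1/6 of the job per hour
Kate's rate: 1/4 of the job per hour
Combined rate: 1/6 + 1/4 = 5/12 per hour
Time = 1 / (5/12) = 12/5 = 2.4 hours

2.4 hours


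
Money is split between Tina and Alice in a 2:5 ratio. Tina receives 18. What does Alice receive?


Find the multiplier:
18 / 2 = 9
Apply to Alice's share:
5 x 9 = 45

45


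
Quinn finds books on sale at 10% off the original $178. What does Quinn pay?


Calculate the discount amount:
10% of $178 = $17.80
Subtract from original:
$178 - $17.80 = $160.20

$160.20


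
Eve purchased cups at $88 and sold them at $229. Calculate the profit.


Selling price = $229
Cost price = $88
Profit = selling price - cost price:
Profit = $229 - $88 = $141

$141


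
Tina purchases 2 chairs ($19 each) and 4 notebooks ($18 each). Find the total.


Cost of chairs:
2 x $19 = $38
Cost of notebooks:
4 x $18 = $72
Add both:
$38 + $72 = $110

$110


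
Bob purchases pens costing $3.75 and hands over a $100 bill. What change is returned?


Start with the amount paid:
$100
Subtract the price:
$100 - $3.75 = $96.25

$96.25


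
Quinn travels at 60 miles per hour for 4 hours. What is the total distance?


Use the formula: distance = speed x time
Speed = 60 mph, Time = 4 hours
60 x 4 = 240 miles

240 miles


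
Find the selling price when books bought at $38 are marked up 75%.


Calculate the markup amount:
75% of $38 = $28.50
Add to cost:
$38 + $28.50 = $66.50

$66.50


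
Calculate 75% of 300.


Convert percentage to decimal:
75% = 0.75
Multiply:
300 x 0.75 = 225

225


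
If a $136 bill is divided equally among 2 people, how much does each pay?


Total bill: $136
Number of people: 2
Each pays: $136 / 2 = $68

$68


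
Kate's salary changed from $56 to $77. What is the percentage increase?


Find the absolute change:
|77 - 56| = 21
Divide by original and multiply by 100:
21 / 56 x 100 = 37.5%

37.5%


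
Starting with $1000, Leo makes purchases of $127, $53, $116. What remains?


Add up expenses:
$127 + $53 + $116 = $296
Subtract from budget:
$1000 - $296 = $704

$704


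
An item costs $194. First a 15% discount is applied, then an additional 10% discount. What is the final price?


First discount:
15% of $194 = $29.10
Price after first discount:
$194 - $29.10 = $164.90
Second discount:
10% of $164.90 = $16.49
Final price:
$164.90 - $16.49 = $148.41

$148.41


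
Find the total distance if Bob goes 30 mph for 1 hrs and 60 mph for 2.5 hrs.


Leg 1 distance:
30 x 1 = 30 miles
Leg 2 distance:
60 x 2.5 = 150 miles
Total distance:
30 + 150 = 180 miles

180 miles


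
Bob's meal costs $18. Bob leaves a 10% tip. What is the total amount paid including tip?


Calculate the tip:
10% of $18 = $1.80
Add tip to meal cost:
$18 + $1.80 = $19.80

$19.80


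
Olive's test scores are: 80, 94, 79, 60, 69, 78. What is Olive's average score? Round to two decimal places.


Add the scores:
80 + 94 + 79 + 60 + 69 + 78 = 460
Divide by the number of tests:
460 / 6 = 76.6666... ≈ 76.67

76.67


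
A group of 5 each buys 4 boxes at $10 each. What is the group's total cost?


Cost per person:
4 x $10 = $40
Group total:
5 x $40 = $200

$200


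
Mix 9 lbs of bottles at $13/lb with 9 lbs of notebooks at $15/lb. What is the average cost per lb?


Cost of bottles:
9 x $13 = $117
Cost of notebooks:
9 x $15 = $135
Total cost: $117 + $135 = $252
Total weight: 18 lbs
Average: $252 / 18 = $14/lb

$14/lb


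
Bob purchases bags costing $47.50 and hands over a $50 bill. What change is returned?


Start with the amount paid:
$50
Subtract the price:
$50 - $47.50 = $2.50

$2.50


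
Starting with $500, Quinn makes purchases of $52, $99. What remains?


Add up expenses:
$52 + $99 = $151
Subtract from budget:
$500 - $151 = $349

$349


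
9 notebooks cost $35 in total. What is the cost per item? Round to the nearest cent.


Total cost: $35
Number of items: 9
Unit price: $35 / 9 = $3.8888... ≈ $3.89

$3.89


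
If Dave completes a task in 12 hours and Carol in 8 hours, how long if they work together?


Dave's rate: 1/12 of the job per hour
Carol's rate: 1/8 of the job per hour
Combined rate: 1/12 + 1/8 = 5/24 per hour
Time = 1 / (5/24) = 24/5 = 4.8 hours

4.8 hours


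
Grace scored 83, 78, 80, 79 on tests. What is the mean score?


Add the scores:
83 + 78 + 80 + 79 = 320
Divide by the number of tests:
320 / 4 = 80

80


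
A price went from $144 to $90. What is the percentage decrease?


Find the absolute change:
|90 - 144| = 54
Divide by original and multiply by 100:
54 / 144 x 100 = 37.5%

37.5%


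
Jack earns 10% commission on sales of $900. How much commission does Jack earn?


Convert rate to decimal:
10% = 0.1
Multiply by sales:
$900 x 0.1 = $90

$90


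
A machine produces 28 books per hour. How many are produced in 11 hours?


Production rate: 28 books per hour
Time: 11 hours
Total: 28 x 11 = 308 books

308 books


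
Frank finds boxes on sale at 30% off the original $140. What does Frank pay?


Calculate the discount amount:
30% of $140 = $42
Subtract from original:
$140 - $42 = $98

$98


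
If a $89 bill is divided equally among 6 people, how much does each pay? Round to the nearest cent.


Total bill: $89
Number of people: 6
Each pays: $89 / 6 = $14.8333... ≈ $14.83

$14.83


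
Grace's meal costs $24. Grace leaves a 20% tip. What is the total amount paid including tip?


Calculate the tip:
20% of $24 = $4.80
Add tip to meal cost:
$24 + $4.80 = $28.80

$28.80


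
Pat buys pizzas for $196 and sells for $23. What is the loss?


Selling price = $23
Cost price = $196
Loss = cost price - selling price:
Loss = $196 - $23 = $173

$173


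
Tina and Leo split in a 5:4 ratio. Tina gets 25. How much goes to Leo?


Find the multiplier:
25 / 5 = 5
Apply to Leo's share:
4 x 5 = 20

20


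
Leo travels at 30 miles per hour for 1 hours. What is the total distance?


Use the formula: distance = speed x time
Speed = 30 mph, Time = 1 hours
30 x 1 = 30 miles

30 miles


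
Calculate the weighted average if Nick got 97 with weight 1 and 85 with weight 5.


Weighted sum:
1 x 97 + 5 x 85 = 522
Total weight:
1 + 5 = 6
Weighted average:
522 / 6 = 87

87


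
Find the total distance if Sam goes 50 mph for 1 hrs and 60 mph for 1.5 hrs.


Leg 1 distance:
50 x 1 = 50 miles
Leg 2 distance:
60 x 1.5 = 90 miles
Total distance:
50 + 90 = 140 miles

140 miles


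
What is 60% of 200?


Convert percentage to decimal:
60% = 0.6
Multiply:
200 x 0.6 = 120

120


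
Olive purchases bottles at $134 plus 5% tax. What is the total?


Calculate the tax:
5% of $134 = $6.70
Add tax to price:
$134 + $6.70 = $140.70

$140.70


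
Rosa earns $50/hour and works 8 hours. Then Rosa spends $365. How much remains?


Calculate earnings:
8 x $50 = $400
Subtract spending:
$400 - $365 = $35

$35


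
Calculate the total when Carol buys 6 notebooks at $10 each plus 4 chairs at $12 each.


Cost of notebooks:
6 x $10 = $60
Cost of chairs:
4 x $12 = $48
Add both:
$60 + $48 = $108

$108


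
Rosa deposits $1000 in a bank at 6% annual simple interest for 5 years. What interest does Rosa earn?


Use the formula I = P x R x T / 100
P x R x T = 1000 x 6 x 5 = 30000
I = 30000 / 100 = $300

$300


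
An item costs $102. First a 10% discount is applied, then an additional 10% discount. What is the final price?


First discount:
10% of $102 = $10.20
Price after first discount:
$102 - $10.20 = $91.80
Second discount:
10% of $91.80 = $9.18
Final price:
$91.80 - $9.18 = $82.62

$82.62


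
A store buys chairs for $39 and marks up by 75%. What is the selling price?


Calculate the markup amount:
75% of $39 = $29.25
Add to cost:
$39 + $29.25 = $68.25

$68.25


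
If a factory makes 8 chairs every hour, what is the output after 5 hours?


Production rate: 8 chairs per hour
Time: 5 hours
Total: 8 x 5 = 40 chairs

40 chairs


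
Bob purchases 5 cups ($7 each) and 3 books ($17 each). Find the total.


Cost of cups:
5 x $7 = $35
Cost of books:
3 x $17 = $51
Add both:
$35 + $51 = $86

$86


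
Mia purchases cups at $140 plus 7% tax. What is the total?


Calculate the tax:
7% of $140 = $9.80
Add tax to price:
$140 + $9.80 = $149.80

$149.80


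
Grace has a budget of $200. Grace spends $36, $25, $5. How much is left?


Add up expenses:
$36 + $25 + $5 = $66
Subtract from budget:
$200 - $66 = $134

$134


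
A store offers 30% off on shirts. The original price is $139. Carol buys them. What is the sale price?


Calculate the discount amount:
30% of $139 = $41.70
Subtract from original:
$139 - $41.70 = $97.30

$97.30


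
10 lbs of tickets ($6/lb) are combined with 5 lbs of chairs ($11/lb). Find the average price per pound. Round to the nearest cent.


Cost of tickets:
10 x $6 = $60
Cost of chairs:
5 x $11 = $55
Total cost: $60 + $55 = $115
Total weight: 15 lbs
Average: $115 / 15 = $7.6666... ≈ $7.67/lb

$7.67/lb


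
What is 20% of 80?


Convert percentage to decimal:
20% = 0.2
Multiply:
80 x 0.2 = 16

16


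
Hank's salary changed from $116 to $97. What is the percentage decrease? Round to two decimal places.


Find the absolute change:
|97 - 116| = 19
Divide by original and multiply by 100:
19 / 116 x 100 = 16.3793...% ≈ 16.38%

16.38%


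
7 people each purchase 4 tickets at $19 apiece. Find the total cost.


Cost per person:
4 x $19 = $76
Group total:
7 x $76 = $532

$532


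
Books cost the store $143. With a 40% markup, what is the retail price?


Calculate the markup amount:
40% of $143 = $57.20
Add to cost:
$143 + $57.20 = $200.20

$200.20


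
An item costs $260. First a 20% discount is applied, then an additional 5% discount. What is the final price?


First discount:
20% of $260 = $52
Price after first discount:
$260 - $52 = $208
Second discount:
5% of $208 = $10.40
Final price:
$208 - $10.40 = $197.60

$197.60


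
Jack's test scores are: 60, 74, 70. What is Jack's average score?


Add the scores:
60 + 74 + 70 = 204
Divide by the number of tests:
204 / 3 = 68

68


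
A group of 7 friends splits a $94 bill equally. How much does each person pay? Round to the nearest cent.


Total bill: $94
Number of people: 7
Each pays: $94 / 7 = $13.4285... ≈ $13.43

$13.43


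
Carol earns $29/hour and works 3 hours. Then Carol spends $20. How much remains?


Calculate earnings:
3 x $29 = $87
Subtract spending:
$87 - $20 = $67

$67


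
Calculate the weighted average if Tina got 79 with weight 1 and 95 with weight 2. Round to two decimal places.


Weighted sum:
1 x 79 + 2 x 95 = 269
Total weight:
1 + 2 = 3
Weighted average:
269 / 3 = 89.6666... ≈ 89.67

89.67


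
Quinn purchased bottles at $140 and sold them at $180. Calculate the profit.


Selling price = $180
Cost price = $140
Profit = selling price - cost price:
Profit = $180 - $140 = $40

$40


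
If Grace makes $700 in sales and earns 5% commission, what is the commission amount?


Convert rate to decimal:
5% = 0.05
Multiply by sales:
$700 x 0.05 = $35

$35


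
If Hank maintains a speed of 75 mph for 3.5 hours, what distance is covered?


Use the formula: distance = speed x time
Speed = 75 mph, Time = 3.5 hours
75 x 3.5 = 262.5 miles

262.5 miles


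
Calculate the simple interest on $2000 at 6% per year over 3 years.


Use the formula I = P x R x T / 100
P x R x T = 2000 x 6 x 3 = 36000
I = 36000 / 100 = $360

$360


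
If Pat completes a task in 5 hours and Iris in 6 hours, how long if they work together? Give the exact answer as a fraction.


Pat's rate: 1/5 of the job per hour
Iris's rate: 1/6 of the job per hour
Combined rate: 1/5 + 1/6 = 11/30 per hour
Time = 1 / (11/30) = 30/11 hours (≈ 2.73 hours)

30/11 hours


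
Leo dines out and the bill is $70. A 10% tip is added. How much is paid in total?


Calculate the tip:
10% of $70 = $7
Add tip to meal cost:
$70 + $7 = $77

$77


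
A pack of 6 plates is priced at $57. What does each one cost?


Total cost: $57
Number of items: 6
Unit price: $57 / 6 = $9.50

$9.50


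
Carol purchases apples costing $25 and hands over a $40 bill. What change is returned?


Start with the amount paid:
$40
Subtract the price:
$40 - $25 = $15

$15


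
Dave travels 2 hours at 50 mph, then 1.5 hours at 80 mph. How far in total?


Leg 1 distance:
50 x 2 = 100 miles
Leg 2 distance:
80 x 1.5 = 120 miles
Total distance:
100 + 120 = 220 miles

220 miles
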